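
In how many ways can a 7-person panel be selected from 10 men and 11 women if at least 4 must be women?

Sum over valid woman counts:
C(11,4)C(10,3) = 39600
C(11,5)C(10,2) = 20790
C(11,6)C(10,1) = 4620
C(11,7)C(10,0) = 330
Total: 39600 + 20790 + 4620 + 330.

Final answer: 65340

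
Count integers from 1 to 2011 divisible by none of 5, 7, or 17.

|div by 5|=402, |div by 7|=287, |div by 17|=118.
|div by 5&7|=57, |div by 5&17|=23, |div by 7&17|=16, |div by all|=3.
By inclusion-exclusion, divisible by at least one: 402+287+118-57-23-16+3 = 714.
Not divisible by any: 2011 - 714.

Final answer: 1297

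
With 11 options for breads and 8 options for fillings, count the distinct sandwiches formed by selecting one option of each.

By the multiplication principle: 11 x 8.

Final answer: 88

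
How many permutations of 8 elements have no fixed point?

Use the recurrence D(n) = (n-1)(D(n-1) + D(n-2)) with D(0)=1, D(1)=0.
Building up: D(2)=1, D(3)=2, D(4)=9, D(5)=44, D(6)=265, D(7)=1854.
D(8) = 7 x (D(7) + D(6)) = 7 x (1854 + 265).

Final answer: D(8) = 14833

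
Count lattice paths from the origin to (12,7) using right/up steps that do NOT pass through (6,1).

Total paths to (12,7): C(19,7) = 50388.
Paths through (6,1): C(7,1) x C(12,6) = 6468.
Avoiding (6,1): 50388 - 6468.

Final answer: 43920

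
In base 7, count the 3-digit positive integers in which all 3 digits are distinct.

The leading digit has 6 choices (anything but zero); the next has 6 (anything but the first), then 5, and so on, one fewer each time.
Total: 6 x 6 x 5.

Final answer: 180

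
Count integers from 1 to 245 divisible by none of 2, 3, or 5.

|div by 2|=122, |div by 3|=81, |div by 5|=49.
|div by 2&3|=40, |div by 2&5|=24, |div by 3&5|=16, |div by all|=8.
By inclusion-exclusion, divisible by at least one: 122+81+49-40-24-16+8 = 180.
Not divisible by any: 245 - 180.

Final answer: 65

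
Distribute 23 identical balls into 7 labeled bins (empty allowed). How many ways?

Stars and bars: C(n+k-1, k-1) = C(29,6).

Final answer: C(29,6) = 475020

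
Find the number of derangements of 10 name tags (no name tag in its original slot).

D(n) = (n-1)(D(n-1) + D(n-2)), D(0)=1, D(1)=0.
D(2) = 1 x (0 + 1) = 1
D(3) = 2 x (1 + 0) = 2
D(4) = 3 x (2 + 1) = 9
D(5) = 4 x (9 + 2) = 44
D(6) = 5 x (44 + 9) = 265
D(7) = 6 x (265 + 44) = 1854
D(8) = 7 x (1854 + 265) = 14833
D(9) = 8 x (14833 + 1854) = 133496
D(10) = 9 x (D(9) + D(8)) = 9 x (133496 + 14833)

Final answer: D(10) = 1334961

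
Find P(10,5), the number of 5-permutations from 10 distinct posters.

P(10,5) = 10!/(10-5)! = 10!/5!.

Final answer: P(10,5) = 30240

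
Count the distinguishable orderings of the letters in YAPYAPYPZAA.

Letters (A:4, P:3, Y:3, Z:1). Total letters: 11.
Permutations = 11!/(4! x 3! x 3!).

Final answer: 46200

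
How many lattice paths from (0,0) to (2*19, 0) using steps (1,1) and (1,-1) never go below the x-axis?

Total monotonic paths to (19,19): C(38,19) = 35345263800.
Reflecting each bad path at its first crossing gives a bijection with paths to (18,20): C(38,20) = 33578000610.
Valid Dyck paths: 35345263800 - 33578000610.
(This is the Catalan number C_{19}.)

Final answer: C_{19} = 1767263190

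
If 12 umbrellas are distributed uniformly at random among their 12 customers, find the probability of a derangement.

Use the recurrence D(n) = (n-1)(D(n-1) + D(n-2)) with D(0)=1, D(1)=0.
Building up: D(2)=1, D(3)=2, D(4)=9, D(5)=44, D(6)=265, D(7)=1854, D(8)=14833, D(9)=133496, D(10)=1334961, D(11)=14684570, D(12)=176214841.
Total arrangements: 12! = 479001600.
Probability = D(12)/12! = 16019531/43545600.

Final answer: D(12)/12! = 176214841/479001600 = 0.367879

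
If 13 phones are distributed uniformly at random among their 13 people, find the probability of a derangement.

Derangements satisfy D(n) = (n-1)(D(n-1) + D(n-2)), starting from D(0)=1, D(1)=0.
Building up: D(2)=1, D(3)=2, D(4)=9, D(5)=44, D(6)=265, D(7)=1854, D(8)=14833, D(9)=133496, D(10)=1334961, D(11)=14684570, D(12)=176214841, D(13)=2290792932.
Total arrangements: 13! = 6227020800.
Probability = D(13)/13! = 63633137/172972800.

Final answer: D(13)/13! = 2290792932/6227020800 = 0.367879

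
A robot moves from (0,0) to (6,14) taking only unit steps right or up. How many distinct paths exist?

Each path has 6 right steps and 14 up steps in some order (20 steps total).
Choose which 14 of the 20 steps are up: C(20,14).

Final answer: C(20,14) = 38760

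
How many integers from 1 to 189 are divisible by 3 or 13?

Multiples of 3: 63. Multiples of 13: 14. Of both (lcm=39): 4.
By inclusion-exclusion: 63 + 14 - 4.

Final answer: 73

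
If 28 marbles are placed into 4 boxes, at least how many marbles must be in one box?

By the pigeonhole principle: ceiling(28/4).

Final answer: 7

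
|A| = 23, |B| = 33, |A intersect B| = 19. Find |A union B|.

|A union B| = |A| + |B| - |A intersect B| = 23 + 33 - 19.

Final answer: 37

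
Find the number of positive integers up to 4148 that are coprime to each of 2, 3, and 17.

|div by 2|=2074, |div by 3|=1382, |div by 17|=244.
|div by 2&3|=691, |div by 2&17|=122, |div by 3&17|=81, |div by all|=40.
By inclusion-exclusion, divisible by at least one: 2074+1382+244-691-122-81+40 = 2846.
Not divisible by any: 4148 - 2846.

Final answer: 1302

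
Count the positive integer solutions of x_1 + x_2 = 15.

Substitute x'_i = x_i - 1 (so x'_i >= 0). Then sum x'_i = 15 - 2 = 13.
Stars and bars: C(13+2-1, 2-1) = C(14,1).

Final answer: C(14,1) = 14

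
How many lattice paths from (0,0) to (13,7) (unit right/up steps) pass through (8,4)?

Paths (0,0)->(8,4): C(12,4) = 495.
Paths (8,4)->(13,7): C(8,3) = 56.
By multiplication principle: 495 x 56.

Final answer: 27720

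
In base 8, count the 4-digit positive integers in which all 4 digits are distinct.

The leading digit has 7 choices (anything but zero); the next has 7 (anything but the first), then 6, and so on, one fewer each time.
Total: 7 x 7 x 6 x 5.

Final answer: 1470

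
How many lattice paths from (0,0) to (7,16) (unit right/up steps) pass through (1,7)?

Paths (0,0)->(1,7): C(8,7) = 8.
Paths (1,7)->(7,16): C(15,9) = 5005.
By multiplication principle: 8 x 5005.

Final answer: 40040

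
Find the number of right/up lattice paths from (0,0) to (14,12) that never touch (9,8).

Total paths to (14,12): C(26,12) = 9657700.
Paths through (9,8): C(17,8) x C(9,4) = 3063060.
Avoiding (9,8): 9657700 - 3063060.

Final answer: 6594640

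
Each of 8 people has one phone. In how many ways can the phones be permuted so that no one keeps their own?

Use the recurrence D(n) = (n-1)(D(n-1) + D(n-2)) with D(0)=1, D(1)=0.
D(2) = 1 x (0 + 1) = 1
D(3) = 2 x (1 + 0) = 2
D(4) = 3 x (2 + 1) = 9
D(5) = 4 x (9 + 2) = 44
D(6) = 5 x (44 + 9) = 265
D(7) = 6 x (265 + 44) = 1854
D(8) = 7 x (D(7) + D(6)) = 7 x (1854 + 265)

Final answer: D(8) = 14833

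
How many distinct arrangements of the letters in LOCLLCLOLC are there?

Letters (C:3, L:5, O:2). Total letters: 10.
Permutations = 10!/(5! x 3! x 2!).

Final answer: 2520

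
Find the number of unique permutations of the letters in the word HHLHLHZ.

Letters (H:4, L:2, Z:1). Total letters: 7.
Permutations = 7!/(4! x 2!).

Final answer: 105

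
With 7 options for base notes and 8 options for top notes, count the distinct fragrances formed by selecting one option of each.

By the multiplication principle: 7 x 8.

Final answer: 56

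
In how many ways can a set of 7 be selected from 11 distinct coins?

C(11,7) = 11!/(7! x (11-7)!).

Final answer: C(11,7) = 330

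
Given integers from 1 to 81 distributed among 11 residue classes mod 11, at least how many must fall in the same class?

By pigeonhole with 81 objects and 11 categories: ceiling(81/11).

Final answer: 8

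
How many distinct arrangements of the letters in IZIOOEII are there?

Letters (E:1, I:4, O:2, Z:1). Total letters: 8.
Permutations = 8!/(4! x 2!).

Final answer: 840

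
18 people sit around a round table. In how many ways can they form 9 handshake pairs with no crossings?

This is counted by the nth Catalan number C_n. Here n = 18/2 = 9.
C_n = (2n)!/(n!(n+1)!), so C_{9} = 18!/(9! x 10!) = C(18,9)/10 = 48620/10.

Final answer: C_{9} = 4862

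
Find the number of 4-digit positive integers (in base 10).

These are the integers in [10^3, 10^4), so the count is 10^4 - 10^3 = 9 x 10^3.

Final answer: 9000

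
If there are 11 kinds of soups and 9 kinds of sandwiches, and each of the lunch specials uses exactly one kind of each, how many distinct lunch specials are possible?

By the multiplication principle: 11 x 9.

Final answer: 99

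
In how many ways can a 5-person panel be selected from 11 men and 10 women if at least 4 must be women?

Sum over valid woman counts:
C(10,4)C(11,1) = 2310
C(10,5)C(11,0) = 252
Total: 2310 + 252.

Final answer: 2562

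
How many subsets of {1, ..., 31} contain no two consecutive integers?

Let a(n) count such subsets of {1, ..., n}. Either n is excluded (a(n-1) ways) or n is included, forcing n-1 out (a(n-2) ways), so a(n) = a(n-1) + a(n-2) with a(1)=2, a(2)=3.
Building up term by term: a(1)=2, a(2)=3, a(3)=5, a(4)=8, a(5)=13, a(6)=21, a(7)=34, a(8)=55, a(9)=89, a(10)=144, a(11)=233, a(12)=377, a(13)=610, a(14)=987, a(15)=1597, a(16)=2584, a(17)=4181, a(18)=6765, a(19)=10946, a(20)=17711, a(21)=28657, a(22)=46368, a(23)=75025, a(24)=121393, a(25)=196418, a(26)=317811, a(27)=514229, a(28)=832040, a(29)=1346269, a(30)=2178309, a(31)=3524578.

Final answer: 3524578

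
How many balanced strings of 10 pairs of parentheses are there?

This is a standard Catalan-number count: the answer is C_n. Here n = 10 (pairs).
C_n = C(2n,n) - C(2n,n+1), so C_{10} = C(20,10) - C(20,11) = 184756 - 167960.

Final answer: C_{10} = 16796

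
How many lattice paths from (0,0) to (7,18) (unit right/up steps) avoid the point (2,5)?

Total paths to (7,18): C(25,18) = 480700.
Paths through (2,5): C(7,5) x C(18,13) = 179928.
Avoiding (2,5): 480700 - 179928.

Final answer: 300772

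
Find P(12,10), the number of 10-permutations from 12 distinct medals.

P(12,10) = 12!/(12-10)! = 12!/2!.

Final answer: P(12,10) = 239500800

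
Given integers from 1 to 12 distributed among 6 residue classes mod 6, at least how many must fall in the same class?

By pigeonhole with 12 objects and 6 categories: ceiling(12/6).

Final answer: 2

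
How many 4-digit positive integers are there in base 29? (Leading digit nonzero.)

In base 29, the leading digit has 28 choices (1..28); each of the remaining 3 digits has 29 choices.
Total: 28 x 29^3.

Final answer: 682892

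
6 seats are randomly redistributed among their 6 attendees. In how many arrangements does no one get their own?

Derangements satisfy D(n) = (n-1)(D(n-1) + D(n-2)), starting from D(0)=1, D(1)=0.
D(2) = 1 x (0 + 1) = 1
D(3) = 2 x (1 + 0) = 2
D(4) = 3 x (2 + 1) = 9
D(5) = 4 x (9 + 2) = 44
D(6) = 5 x (D(5) + D(4)) = 5 x (44 + 9)

Final answer: D(6) = 265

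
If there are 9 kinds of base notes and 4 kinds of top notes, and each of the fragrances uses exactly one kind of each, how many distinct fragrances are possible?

By the multiplication principle: 9 x 4.

Final answer: 36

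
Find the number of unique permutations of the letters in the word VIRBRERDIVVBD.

Letters (B:2, D:2, E:1, I:2, R:3, V:3). Total letters: 13.
Permutations = 13!/(3! x 3! x 2! x 2! x 2!).

Final answer: 21621600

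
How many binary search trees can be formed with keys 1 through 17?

The structures are counted by the Catalan number C_n. Here n = 17.
Using C_0 = 1 and C_(k+1) = C_k x 2(2k+1)/(k+2), build up term by term: C_1=1, C_2=2, C_3=5, C_4=14, C_5=42, C_6=132, C_7=429, C_8=1430, C_9=4862, C_10=16796, C_11=58786, C_12=208012, C_13=742900, C_14=2674440, C_15=9694845, C_16=35357670, C_17=129644790.

Final answer: C_{17} = 129644790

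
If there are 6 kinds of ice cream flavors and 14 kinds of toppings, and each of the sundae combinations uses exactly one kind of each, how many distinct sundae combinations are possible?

By the multiplication principle: 6 x 14.

Final answer: 84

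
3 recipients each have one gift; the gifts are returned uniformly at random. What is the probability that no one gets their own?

Derangements satisfy D(n) = (n-1)(D(n-1) + D(n-2)), starting from D(0)=1, D(1)=0.
Building up: D(2)=1, D(3)=2.
Total arrangements: 3! = 6.
Probability = D(3)/3! = 1/3.

Final answer: D(3)/3! = 2/6 = 0.333333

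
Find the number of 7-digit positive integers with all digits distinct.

First digit: 9 (not 0). Second: 9 (not first). Third: 8, etc.
Total: 9 x 9 x 8 x 7 x 6 x 5 x 4.

Final answer: 544320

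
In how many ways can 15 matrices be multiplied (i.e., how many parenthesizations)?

This is a standard Catalan-number count: the answer is C_n. Here n = 15 - 1 = 14.
Using C_0 = 1 and C_(k+1) = C_k x 2(2k+1)/(k+2), build up term by term: C_1=1, C_2=2, C_3=5, C_4=14, C_5=42, C_6=132, C_7=429, C_8=1430, C_9=4862, C_10=16796, C_11=58786, C_12=208012, C_13=742900, C_14=2674440.

Final answer: C_{14} = 2674440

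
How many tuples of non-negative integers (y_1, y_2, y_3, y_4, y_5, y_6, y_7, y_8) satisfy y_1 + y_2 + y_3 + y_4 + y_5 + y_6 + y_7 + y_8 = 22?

Stars and bars with 22 stars and 7 bars:
C(22+8-1, 8-1) = C(29,7).

Final answer: C(29,7) = 1560780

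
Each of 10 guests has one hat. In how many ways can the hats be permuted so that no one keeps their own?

Use the recurrence D(n) = (n-1)(D(n-1) + D(n-2)) with D(0)=1, D(1)=0.
D(2) = 1 x (0 + 1) = 1
D(3) = 2 x (1 + 0) = 2
D(4) = 3 x (2 + 1) = 9
D(5) = 4 x (9 + 2) = 44
D(6) = 5 x (44 + 9) = 265
D(7) = 6 x (265 + 44) = 1854
D(8) = 7 x (1854 + 265) = 14833
D(9) = 8 x (14833 + 1854) = 133496
D(10) = 9 x (D(9) + D(8)) = 9 x (133496 + 14833)

Final answer: D(10) = 1334961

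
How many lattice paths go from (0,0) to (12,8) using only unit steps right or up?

Each path has 12 right steps and 8 up steps in some order (20 steps total).
Choose which 8 of the 20 steps are up: C(20,8).

Final answer: C(20,8) = 125970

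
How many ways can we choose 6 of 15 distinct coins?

C(15,6) = 15!/(6! x 9!).

Final answer: \binom{15}{6} = 5005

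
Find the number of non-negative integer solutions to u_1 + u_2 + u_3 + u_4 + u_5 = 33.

Stars and bars with 33 stars and 4 bars:
C(33+5-1, 5-1) = C(37,4).

Final answer: C(37,4) = 66045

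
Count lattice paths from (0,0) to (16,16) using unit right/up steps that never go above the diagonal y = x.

Total monotonic paths to (16,16): C(32,16) = 601080390.
A path is bad iff it touches y = x + 1; reflecting its initial segment maps bad paths bijectively onto all paths to (15,17), of which there are C(32,17) = 565722720.
Valid Dyck paths: 601080390 - 565722720.
(Check: C(32,16) - C(32,17) = C(32,16)/17, the Catalan number C_{16}.)

Final answer: C_{16} = 35357670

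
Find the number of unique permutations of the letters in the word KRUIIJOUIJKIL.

Letters (I:4, J:2, K:2, L:1, O:1, R:1, U:2). Total letters: 13.
Permutations = 13!/(4! x 2! x 2! x 2!).

Final answer: 32432400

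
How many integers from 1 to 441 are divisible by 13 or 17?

Multiples of 13: 33. Multiples of 17: 25. Of both (lcm=221): 1.
By inclusion-exclusion: 33 + 25 - 1.

Final answer: 57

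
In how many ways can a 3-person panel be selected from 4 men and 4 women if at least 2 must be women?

Sum over valid woman counts:
C(4,2)C(4,1) = 24
C(4,3)C(4,0) = 4
Total: 24 + 4.

Final answer: 28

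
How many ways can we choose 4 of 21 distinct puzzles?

C(21,4) = 21!/(4! x 17!).

Final answer: \binom{21}{4} = 5985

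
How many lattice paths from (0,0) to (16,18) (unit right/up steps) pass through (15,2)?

Paths (0,0)->(15,2): C(17,2) = 136.
Paths (15,2)->(16,18): C(17,16) = 17.
By multiplication principle: 136 x 17.

Final answer: 2312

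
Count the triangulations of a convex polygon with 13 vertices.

This is a standard Catalan-number count: the answer is C_n. Here n = 13 - 2 = 11.
C_n = C(2n,n) - C(2n,n+1), so C_{11} = C(22,11) - C(22,12) = 705432 - 646646.

Final answer: C_{11} = 58786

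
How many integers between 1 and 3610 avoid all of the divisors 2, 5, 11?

|div by 2|=1805, |div by 5|=722, |div by 11|=328.
|div by 2&5|=361, |div by 2&11|=164, |div by 5&11|=65, |div by all|=32.
By inclusion-exclusion, divisible by at least one: 1805+722+328-361-164-65+32 = 2297.
Not divisible by any: 3610 - 2297.

Final answer: 1313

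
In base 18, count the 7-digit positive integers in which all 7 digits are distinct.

The leading digit has 17 choices (anything but zero); the next has 17 (anything but the first), then 16, and so on, one fewer each time.
Total: 17 x 17 x 16 x 15 x 14 x 13 x 12.

Final answer: 151482240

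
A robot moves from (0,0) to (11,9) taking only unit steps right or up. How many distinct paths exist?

Each path has 11 right steps and 9 up steps in some order (20 steps total).
Choose which 9 of the 20 steps are up: C(20,9).

Final answer: C(20,9) = 167960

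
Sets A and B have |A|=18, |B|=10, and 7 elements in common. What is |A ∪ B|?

|A union B| = |A| + |B| - |A intersect B| = 18 + 10 - 7.

Final answer: 21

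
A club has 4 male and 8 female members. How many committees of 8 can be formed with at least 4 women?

Sum over valid woman counts:
C(8,4)C(4,4) = 70
C(8,5)C(4,3) = 224
C(8,6)C(4,2) = 168
C(8,7)C(4,1) = 32
C(8,8)C(4,0) = 1
Total: 70 + 224 + 168 + 32 + 1.

Final answer: 495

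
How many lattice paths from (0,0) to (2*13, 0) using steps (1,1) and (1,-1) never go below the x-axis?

Total monotonic paths to (13,13): C(26,13) = 10400600.
Paths that cross above y=x (reflection bijection): C(26,14) = 9657700.
Valid Dyck paths: 10400600 - 9657700.
(Check: C(26,13) - C(26,14) = C(26,13)/14, the Catalan number C_{13}.)

Final answer: C_{13} = 742900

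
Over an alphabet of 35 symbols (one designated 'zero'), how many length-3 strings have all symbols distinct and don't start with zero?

First digit: 34 (nonzero). Second: 34 (not first). Third: 33, etc.
Total: 34 x 34 x 33.

Final answer: 38148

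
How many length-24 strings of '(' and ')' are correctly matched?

The structures are counted by the Catalan number C_n. Here n = 12 (pairs).
C_n = (2n)!/(n!(n+1)!), so C_{12} = 24!/(12! x 13!) = C(24,12)/13 = 2704156/13.

Final answer: C_{12} = 208012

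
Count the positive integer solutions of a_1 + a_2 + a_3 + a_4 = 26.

Substitute a'_i = a_i - 1 (so a'_i >= 0). Then sum a'_i = 26 - 4 = 22.
Stars and bars: C(22+4-1, 4-1) = C(25,3).

Final answer: C(25,3) = 2300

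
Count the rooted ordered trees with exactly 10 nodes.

This is a standard Catalan-number count: the answer is C_n. Here n = 10 - 1 = 9.
C_n = C(2n,n) - C(2n,n+1), so C_{9} = C(18,9) - C(18,10) = 48620 - 43758.

Final answer: C_{9} = 4862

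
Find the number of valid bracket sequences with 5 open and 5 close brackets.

The structures are counted by the Catalan number C_n. Here n = 5 (pairs).
Using C_0 = 1 and C_(k+1) = C_k x 2(2k+1)/(k+2), build up term by term: C_1=1, C_2=2, C_3=5, C_4=14, C_5=42.

Final answer: C_{5} = 42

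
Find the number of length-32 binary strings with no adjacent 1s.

Let a(n) count valid strings. If the last bit is 0 the prefix is any valid string of length n-1; if it is 1 the string must end in 01 with a valid prefix of length n-2. So a(n) = a(n-1) + a(n-2), a(1)=2, a(2)=3.
Iterating the recurrence: a(1)=2, a(2)=3, a(3)=5, a(4)=8, a(5)=13, a(6)=21, a(7)=34, a(8)=55, a(9)=89, a(10)=144, a(11)=233, a(12)=377, a(13)=610, a(14)=987, a(15)=1597, a(16)=2584, a(17)=4181, a(18)=6765, a(19)=10946, a(20)=17711, a(21)=28657, a(22)=46368, a(23)=75025, a(24)=121393, a(25)=196418, a(26)=317811, a(27)=514229, a(28)=832040, a(29)=1346269, a(30)=2178309, a(31)=3524578, a(32)=5702887.

Final answer: 5702887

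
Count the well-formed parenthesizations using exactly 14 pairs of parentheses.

The structures are counted by the Catalan number C_n. Here n = 14 (pairs).
C_n = (2n)!/(n!(n+1)!), so C_{14} = 28!/(14! x 15!) = C(28,14)/15 = 40116600/15.

Final answer: C_{14} = 2674440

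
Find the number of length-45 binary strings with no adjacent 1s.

A valid string ends in 0 (append to any length-(n-1) valid string) or in 01 (append to any length-(n-2) valid string), so a(n) = a(n-1) + a(n-2) with a(1)=2, a(2)=3.
Computing successive values: a(1)=2, a(2)=3, a(3)=5, a(4)=8, a(5)=13, a(6)=21, a(7)=34, a(8)=55, a(9)=89, a(10)=144, a(11)=233, a(12)=377, a(13)=610, a(14)=987, a(15)=1597, a(16)=2584, a(17)=4181, a(18)=6765, a(19)=10946, a(20)=17711, a(21)=28657, a(22)=46368, a(23)=75025, a(24)=121393, a(25)=196418, a(26)=317811, a(27)=514229, a(28)=832040, a(29)=1346269, a(30)=2178309, a(31)=3524578, a(32)=5702887, a(33)=9227465, a(34)=14930352, a(35)=24157817, a(36)=39088169, a(37)=63245986, a(38)=102334155, a(39)=165580141, a(40)=267914296, a(41)=433494437, a(42)=701408733, a(43)=1134903170, a(44)=1836311903, a(45)=2971215073.

Final answer: 2971215073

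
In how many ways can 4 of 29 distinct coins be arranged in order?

P(29,4) = 29!/(29-4)! = 29!/25!.

Final answer: P(29,4) = 570024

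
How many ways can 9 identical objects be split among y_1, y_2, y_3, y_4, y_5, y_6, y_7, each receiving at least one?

Substitute y'_i = y_i - 1 (so y'_i >= 0). Then sum y'_i = 9 - 7 = 2.
Stars and bars: C(2+7-1, 7-1) = C(8,6).

Final answer: C(8,6) = 28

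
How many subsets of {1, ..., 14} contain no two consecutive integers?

Condition on whether n belongs to the subset: if not, any valid subset of {1, ..., n-1} works (a(n-1)); if so, n-1 is excluded and the rest is a valid subset of {1, ..., n-2} (a(n-2)). Hence a(n) = a(n-1) + a(n-2), a(1)=2, a(2)=3.
Iterating the recurrence: a(1)=2, a(2)=3, a(3)=5, a(4)=8, a(5)=13, a(6)=21, a(7)=34, a(8)=55, a(9)=89, a(10)=144, a(11)=233, a(12)=377, a(13)=610, a(14)=987.

Final answer: 987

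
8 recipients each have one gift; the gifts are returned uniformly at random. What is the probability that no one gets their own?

Use the recurrence D(n) = (n-1)(D(n-1) + D(n-2)) with D(0)=1, D(1)=0.
Building up: D(2)=1, D(3)=2, D(4)=9, D(5)=44, D(6)=265, D(7)=1854, D(8)=14833.
Total arrangements: 8! = 40320.
Probability = D(8)/8! = 2119/5760.

Final answer: D(8)/8! = 14833/40320 = 0.367882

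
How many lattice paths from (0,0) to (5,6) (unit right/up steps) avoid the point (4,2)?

Total paths to (5,6): C(11,6) = 462.
Paths through (4,2): C(6,2) x C(5,4) = 75.
Avoiding (4,2): 462 - 75.

Final answer: 387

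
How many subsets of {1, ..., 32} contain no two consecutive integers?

Let a(n) count such subsets of {1, ..., n}. Either n is excluded (a(n-1) ways) or n is included, forcing n-1 out (a(n-2) ways), so a(n) = a(n-1) + a(n-2) with a(1)=2, a(2)=3.
Building up term by term: a(1)=2, a(2)=3, a(3)=5, a(4)=8, a(5)=13, a(6)=21, a(7)=34, a(8)=55, a(9)=89, a(10)=144, a(11)=233, a(12)=377, a(13)=610, a(14)=987, a(15)=1597, a(16)=2584, a(17)=4181, a(18)=6765, a(19)=10946, a(20)=17711, a(21)=28657, a(22)=46368, a(23)=75025, a(24)=121393, a(25)=196418, a(26)=317811, a(27)=514229, a(28)=832040, a(29)=1346269, a(30)=2178309, a(31)=3524578, a(32)=5702887.

Final answer: 5702887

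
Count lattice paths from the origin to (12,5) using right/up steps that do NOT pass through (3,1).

Total paths to (12,5): C(17,5) = 6188.
Paths through (3,1): C(4,1) x C(13,4) = 2860.
Avoiding (3,1): 6188 - 2860.

Final answer: 3328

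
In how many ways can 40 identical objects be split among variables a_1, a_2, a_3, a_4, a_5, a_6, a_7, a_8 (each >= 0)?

Stars and bars with 40 stars and 7 bars:
C(40+8-1, 8-1) = C(47,7).

Final answer: C(47,7) = 62891499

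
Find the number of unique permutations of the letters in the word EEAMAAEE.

Letters (A:3, E:4, M:1). Total letters: 8.
Permutations = 8!/(4! x 3!).

Final answer: 280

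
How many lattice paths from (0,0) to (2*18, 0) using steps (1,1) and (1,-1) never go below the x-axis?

Total monotonic paths to (18,18): C(36,18) = 9075135300.
Paths that cross above y=x (reflection bijection): C(36,19) = 8597496600.
Valid Dyck paths: 9075135300 - 8597496600.
(These counts are the Catalan numbers.)

Final answer: C_{18} = 477638700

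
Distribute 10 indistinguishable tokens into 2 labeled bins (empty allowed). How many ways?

Stars and bars: C(n+k-1, k-1) = C(11,1).

Final answer: C(11,1) = 11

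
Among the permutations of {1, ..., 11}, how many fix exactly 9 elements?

Choose which 9 elements are fixed: C(11,9) = 55.
Derange the remaining 2 using D(j) = (j-1)(D(j-1) + D(j-2)), D(0)=1, D(1)=0: D(2)=1.
Total: 55 x 1.

Final answer: C(11,9) D(2) = 55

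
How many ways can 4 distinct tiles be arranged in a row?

The number of ways to arrange 4 distinct objects is 4!.

Final answer: 4! = 24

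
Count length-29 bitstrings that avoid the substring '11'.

Let a(n) count valid strings. If the last bit is 0 the prefix is any valid string of length n-1; if it is 1 the string must end in 01 with a valid prefix of length n-2. So a(n) = a(n-1) + a(n-2), a(1)=2, a(2)=3.
Building up term by term: a(1)=2, a(2)=3, a(3)=5, a(4)=8, a(5)=13, a(6)=21, a(7)=34, a(8)=55, a(9)=89, a(10)=144, a(11)=233, a(12)=377, a(13)=610, a(14)=987, a(15)=1597, a(16)=2584, a(17)=4181, a(18)=6765, a(19)=10946, a(20)=17711, a(21)=28657, a(22)=46368, a(23)=75025, a(24)=121393, a(25)=196418, a(26)=317811, a(27)=514229, a(28)=832040, a(29)=1346269.

Final answer: 1346269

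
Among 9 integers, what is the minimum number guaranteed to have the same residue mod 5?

There are 5 possible values for residue mod 5. With 9 integers and 5 categories, by pigeonhole: ceiling(9/5).

Final answer: 2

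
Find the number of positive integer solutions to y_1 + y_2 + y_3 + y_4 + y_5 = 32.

Substitute y'_i = y_i - 1 (so y'_i >= 0). Then sum y'_i = 32 - 5 = 27.
Stars and bars: C(27+5-1, 5-1) = C(31,4).

Final answer: C(31,4) = 31465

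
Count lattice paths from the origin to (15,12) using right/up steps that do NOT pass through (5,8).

Total paths to (15,12): C(27,12) = 17383860.
Paths through (5,8): C(13,8) x C(14,4) = 1288287.
Avoiding (5,8): 17383860 - 1288287.

Final answer: 16095573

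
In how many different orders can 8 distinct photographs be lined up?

The number of ways to arrange 8 distinct objects is 8!.

Final answer: 8! = 40320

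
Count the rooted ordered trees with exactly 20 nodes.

This is a standard Catalan-number count: the answer is C_n. Here n = 20 - 1 = 19.
C_n = C(2n,n)/(n+1), so C_{19} = C(38,19)/20 = 35345263800/20.

Final answer: C_{19} = 1767263190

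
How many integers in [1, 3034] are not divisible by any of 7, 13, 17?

|div by 7|=433, |div by 13|=233, |div by 17|=178.
|div by 7&13|=33, |div by 7&17|=25, |div by 13&17|=13, |div by all|=1.
By inclusion-exclusion, divisible by at least one: 433+233+178-33-25-13+1 = 774.
Not divisible by any: 3034 - 774.

Final answer: 2260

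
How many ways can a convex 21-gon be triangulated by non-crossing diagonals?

The structures are counted by the Catalan number C_n. Here n = 21 - 2 = 19.
C_n = (2n)!/(n!(n+1)!), so C_{19} = 38!/(19! x 20!) = C(38,19)/20 = 35345263800/20.

Final answer: C_{19} = 1767263190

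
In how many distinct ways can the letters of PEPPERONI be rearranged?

Letters (E:2, I:1, N:1, O:1, P:3, R:1). Total letters: 9.
Permutations = 9!/(3! x 2!).

Final answer: 30240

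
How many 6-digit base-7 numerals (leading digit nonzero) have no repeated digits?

First digit: 6 (nonzero). Second: 6 (not first). Third: 5, etc.
Total: 6 x 6 x 5 x 4 x 3 x 2.

Final answer: 4320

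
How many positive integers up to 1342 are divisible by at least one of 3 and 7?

Multiples of 3: 447. Multiples of 7: 191. Of both (lcm=21): 63.
By inclusion-exclusion: 447 + 191 - 63.

Final answer: 575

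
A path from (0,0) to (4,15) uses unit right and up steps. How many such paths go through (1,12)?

Paths (0,0)->(1,12): C(13,12) = 13.
Paths (1,12)->(4,15): C(6,3) = 20.
By multiplication principle: 13 x 20.

Final answer: 260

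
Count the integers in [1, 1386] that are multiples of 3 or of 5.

Multiples of 3: 462. Multiples of 5: 277. Of both (lcm=15): 92.
By inclusion-exclusion: 462 + 277 - 92.

Final answer: 647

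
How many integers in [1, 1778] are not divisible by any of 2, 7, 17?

|div by 2|=889, |div by 7|=254, |div by 17|=104.
|div by 2&7|=127, |div by 2&17|=52, |div by 7&17|=14, |div by all|=7.
By inclusion-exclusion, divisible by at least one: 889+254+104-127-52-14+7 = 1061.
Not divisible by any: 1778 - 1061.

Final answer: 717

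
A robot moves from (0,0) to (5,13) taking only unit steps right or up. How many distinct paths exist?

Each path has 5 right steps and 13 up steps in some order (18 steps total).
Choose which 13 of the 18 steps are up: C(18,13).

Final answer: C(18,13) = 8568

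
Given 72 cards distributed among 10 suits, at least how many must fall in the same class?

By pigeonhole with 72 objects and 10 categories: ceiling(72/10).

Final answer: 8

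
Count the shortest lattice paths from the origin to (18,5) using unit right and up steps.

Each path has 18 right steps and 5 up steps in some order (23 steps total).
Choose which 5 of the 23 steps are up: C(23,5).

Final answer: C(23,5) = 33649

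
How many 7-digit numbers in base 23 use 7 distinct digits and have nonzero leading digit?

First digit: 22 (nonzero). Second: 22 (not first). Third: 21, etc.
Total: 22 x 22 x 21 x 20 x 19 x 18 x 17.

Final answer: 1181869920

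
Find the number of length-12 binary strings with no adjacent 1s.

Classify by the final bit: ...0 gives a(n-1) strings, ...01 gives a(n-2) strings. Thus a(n) = a(n-1) + a(n-2) with a(1)=2, a(2)=3.
Building up term by term: a(1)=2, a(2)=3, a(3)=5, a(4)=8, a(5)=13, a(6)=21, a(7)=34, a(8)=55, a(9)=89, a(10)=144, a(11)=233, a(12)=377.

Final answer: 377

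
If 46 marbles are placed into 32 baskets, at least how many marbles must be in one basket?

By the pigeonhole principle: ceiling(46/32).

Final answer: 2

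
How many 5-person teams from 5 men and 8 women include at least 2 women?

Sum over valid woman counts:
C(8,2)C(5,3) = 280
C(8,3)C(5,2) = 560
C(8,4)C(5,1) = 350
C(8,5)C(5,0) = 56
Total: 280 + 560 + 350 + 56.

Final answer: 1246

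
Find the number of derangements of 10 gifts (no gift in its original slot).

Use the recurrence D(n) = (n-1)(D(n-1) + D(n-2)) with D(0)=1, D(1)=0.
D(2) = 1 x (0 + 1) = 1
D(3) = 2 x (1 + 0) = 2
D(4) = 3 x (2 + 1) = 9
D(5) = 4 x (9 + 2) = 44
D(6) = 5 x (44 + 9) = 265
D(7) = 6 x (265 + 44) = 1854
D(8) = 7 x (1854 + 265) = 14833
D(9) = 8 x (14833 + 1854) = 133496
D(10) = 9 x (D(9) + D(8)) = 9 x (133496 + 14833)

Final answer: D(10) = 1334961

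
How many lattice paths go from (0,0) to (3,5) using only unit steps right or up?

Each path has 3 right steps and 5 up steps in some order (8 steps total).
Choose which 5 of the 8 steps are up: C(8,5).

Final answer: C(8,5) = 56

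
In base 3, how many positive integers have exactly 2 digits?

Leading digit: 2 options (nonzero). Other 1 digit(s): 3 options each.
Total: 2 x 3^1.

Final answer: 6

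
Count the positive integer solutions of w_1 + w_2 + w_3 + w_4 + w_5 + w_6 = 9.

Substitute w'_i = w_i - 1 (so w'_i >= 0). Then sum w'_i = 9 - 6 = 3.
Stars and bars: C(3+6-1, 6-1) = C(8,5).

Final answer: C(8,5) = 56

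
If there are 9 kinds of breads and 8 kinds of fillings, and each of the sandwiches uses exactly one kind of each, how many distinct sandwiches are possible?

By the multiplication principle: 9 x 8.

Final answer: 72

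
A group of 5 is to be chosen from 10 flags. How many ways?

C(10,5) = 10!/(5! x 5!).

Final answer: \binom{10}{5} = 252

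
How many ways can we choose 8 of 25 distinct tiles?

C(25,8) = 25!/(8! x (25-8)!).

Final answer: C(25,8) = 1081575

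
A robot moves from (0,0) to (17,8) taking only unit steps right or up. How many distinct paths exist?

Each path has 17 right steps and 8 up steps in some order (25 steps total).
Choose which 8 of the 25 steps are up: C(25,8).

Final answer: C(25,8) = 1081575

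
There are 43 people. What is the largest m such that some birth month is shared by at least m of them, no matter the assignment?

There are 12 possible values for birth month. With 43 people and 12 categories, by pigeonhole: ceiling(43/12).

Final answer: 4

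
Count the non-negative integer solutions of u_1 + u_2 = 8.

Stars and bars with 8 stars and 1 bars:
C(8+2-1, 2-1) = C(9,1).

Final answer: C(9,1) = 9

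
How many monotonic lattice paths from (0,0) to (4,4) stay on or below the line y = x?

Total monotonic paths to (4,4): C(8,4) = 70.
Paths that cross above y=x (reflection bijection): C(8,5) = 56.
Valid Dyck paths: 70 - 56.
(This is the Catalan number C_{4}.)

Final answer: C_{4} = 14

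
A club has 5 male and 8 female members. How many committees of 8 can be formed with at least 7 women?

Sum over valid woman counts:
C(8,7)C(5,1) = 40
C(8,8)C(5,0) = 1
Total: 40 + 1.

Final answer: 41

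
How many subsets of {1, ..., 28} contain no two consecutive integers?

Let a(n) count such subsets of {1, ..., n}. Either n is excluded (a(n-1) ways) or n is included, forcing n-1 out (a(n-2) ways), so a(n) = a(n-1) + a(n-2) with a(1)=2, a(2)=3.
Iterating the recurrence: a(1)=2, a(2)=3, a(3)=5, a(4)=8, a(5)=13, a(6)=21, a(7)=34, a(8)=55, a(9)=89, a(10)=144, a(11)=233, a(12)=377, a(13)=610, a(14)=987, a(15)=1597, a(16)=2584, a(17)=4181, a(18)=6765, a(19)=10946, a(20)=17711, a(21)=28657, a(22)=46368, a(23)=75025, a(24)=121393, a(25)=196418, a(26)=317811, a(27)=514229, a(28)=832040.

Final answer: 832040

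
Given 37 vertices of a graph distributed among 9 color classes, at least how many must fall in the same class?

By pigeonhole with 37 objects and 9 categories: ceiling(37/9).

Final answer: 5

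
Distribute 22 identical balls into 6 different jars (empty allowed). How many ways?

Stars and bars: C(n+k-1, k-1) = C(27,5).

Final answer: C(27,5) = 80730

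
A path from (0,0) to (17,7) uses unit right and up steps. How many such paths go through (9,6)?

Paths (0,0)->(9,6): C(15,6) = 5005.
Paths (9,6)->(17,7): C(9,1) = 9.
By multiplication principle: 5005 x 9.

Final answer: 45045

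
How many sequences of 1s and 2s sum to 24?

Let f(n) be the number of climbs. Removing the last move (1 or 2 steps) gives f(n) = f(n-1) + f(n-2); base cases f(1)=1, f(2)=2.
Building up term by term: f(1)=1, f(2)=2, f(3)=3, f(4)=5, f(5)=8, f(6)=13, f(7)=21, f(8)=34, f(9)=55, f(10)=89, f(11)=144, f(12)=233, f(13)=377, f(14)=610, f(15)=987, f(16)=1597, f(17)=2584, f(18)=4181, f(19)=6765, f(20)=10946, f(21)=17711, f(22)=28657, f(23)=46368, f(24)=75025.

Final answer: 75025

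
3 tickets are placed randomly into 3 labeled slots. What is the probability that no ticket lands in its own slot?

Derangements satisfy D(n) = (n-1)(D(n-1) + D(n-2)), starting from D(0)=1, D(1)=0.
Building up: D(2)=1, D(3)=2.
Total arrangements: 3! = 6.
Probability = D(3)/3! = 1/3.

Final answer: D(3)/3! = 2/6 = 0.333333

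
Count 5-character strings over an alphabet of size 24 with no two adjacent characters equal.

First character: 24 choices. Each subsequent: 23 choices (must differ from the previous one).
Total: 24 x 23^4.

Final answer: 24 x 23^{4} = 6716184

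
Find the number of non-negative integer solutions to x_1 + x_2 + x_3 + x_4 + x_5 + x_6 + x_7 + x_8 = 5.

Stars and bars with 5 stars and 7 bars:
C(5+8-1, 8-1) = C(12,7).

Final answer: C(12,7) = 792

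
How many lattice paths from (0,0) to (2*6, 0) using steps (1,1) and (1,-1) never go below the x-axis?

Total monotonic paths to (6,6): C(12,6) = 924.
By the reflection principle, paths that go above the diagonal number C(12,7) = 792.
Valid Dyck paths: 924 - 792.
(Equivalently, C_{6} = C(12,6)/7 = 924/7.)

Final answer: C_{6} = 132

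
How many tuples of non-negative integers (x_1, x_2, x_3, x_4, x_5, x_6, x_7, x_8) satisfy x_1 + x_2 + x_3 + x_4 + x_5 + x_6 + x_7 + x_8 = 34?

Stars and bars with 34 stars and 7 bars:
C(34+8-1, 8-1) = C(41,7).

Final answer: C(41,7) = 22481940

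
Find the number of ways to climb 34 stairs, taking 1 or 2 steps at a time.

Let f(n) count the ways. The last step is size 1 or 2, so f(n) = f(n-1) + f(n-2) with f(1)=1, f(2)=2.
Iterating the recurrence: f(1)=1, f(2)=2, f(3)=3, f(4)=5, f(5)=8, f(6)=13, f(7)=21, f(8)=34, f(9)=55, f(10)=89, f(11)=144, f(12)=233, f(13)=377, f(14)=610, f(15)=987, f(16)=1597, f(17)=2584, f(18)=4181, f(19)=6765, f(20)=10946, f(21)=17711, f(22)=28657, f(23)=46368, f(24)=75025, f(25)=121393, f(26)=196418, f(27)=317811, f(28)=514229, f(29)=832040, f(30)=1346269, f(31)=2178309, f(32)=3524578, f(33)=5702887, f(34)=9227465.

Final answer: 9227465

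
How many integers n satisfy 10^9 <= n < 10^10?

These are the integers in [10^9, 10^10), so the count is 10^10 - 10^9 = 9 x 10^9.

Final answer: 9000000000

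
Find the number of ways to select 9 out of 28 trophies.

C(28,9) = 28!/(9! x 19!).

Final answer: \binom{28}{9} = 6906900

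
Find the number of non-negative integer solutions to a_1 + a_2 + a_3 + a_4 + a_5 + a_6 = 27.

Stars and bars with 27 stars and 5 bars:
C(27+6-1, 6-1) = C(32,5).

Final answer: C(32,5) = 201376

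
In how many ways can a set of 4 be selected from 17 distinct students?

C(17,4) = 17!/(4! x 13!).

Final answer: \binom{17}{4} = 2380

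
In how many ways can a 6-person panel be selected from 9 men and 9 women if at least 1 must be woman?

Sum over valid woman counts:
C(9,1)C(9,5) = 1134
C(9,2)C(9,4) = 4536
C(9,3)C(9,3) = 7056
C(9,4)C(9,2) = 4536
C(9,5)C(9,1) = 1134
C(9,6)C(9,0) = 84
Total: 1134 + 4536 + 7056 + 4536 + 1134 + 84.

Final answer: 18480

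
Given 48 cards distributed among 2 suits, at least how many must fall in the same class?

By pigeonhole with 48 objects and 2 categories: ceiling(48/2).

Final answer: 24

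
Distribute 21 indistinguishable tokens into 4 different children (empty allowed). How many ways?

Stars and bars: C(n+k-1, k-1) = C(24,3).

Final answer: C(24,3) = 2024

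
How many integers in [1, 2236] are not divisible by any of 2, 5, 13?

|div by 2|=1118, |div by 5|=447, |div by 13|=172.
|div by 2&5|=223, |div by 2&13|=86, |div by 5&13|=34, |div by all|=17.
By inclusion-exclusion, divisible by at least one: 1118+447+172-223-86-34+17 = 1411.
Not divisible by any: 2236 - 1411.

Final answer: 825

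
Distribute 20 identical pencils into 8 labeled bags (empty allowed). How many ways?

Stars and bars: C(n+k-1, k-1) = C(27,7).

Final answer: C(27,7) = 888030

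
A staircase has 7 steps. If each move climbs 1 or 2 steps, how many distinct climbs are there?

Let f(n) count the ways. The last step is size 1 or 2, so f(n) = f(n-1) + f(n-2) with f(1)=1, f(2)=2.
Iterating the recurrence: f(1)=1, f(2)=2, f(3)=3, f(4)=5, f(5)=8, f(6)=13, f(7)=21.

Final answer: 21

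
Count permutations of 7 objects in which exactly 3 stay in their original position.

Choose which 3 elements are fixed: C(7,3) = 35.
Derange the remaining 4 using D(j) = (j-1)(D(j-1) + D(j-2)), D(0)=1, D(1)=0: D(2)=1, D(3)=2, D(4)=9.
Total: 35 x 9.

Final answer: C(7,3) D(4) = 315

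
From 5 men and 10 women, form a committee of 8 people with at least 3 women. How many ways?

Sum over valid woman counts:
C(10,3)C(5,5) = 120
C(10,4)C(5,4) = 1050
C(10,5)C(5,3) = 2520
C(10,6)C(5,2) = 2100
C(10,7)C(5,1) = 600
C(10,8)C(5,0) = 45
Total: 120 + 1050 + 2520 + 2100 + 600 + 45.

Final answer: 6435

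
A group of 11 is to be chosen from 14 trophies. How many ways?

C(14,11) = 14!/(11! x 3!).

Final answer: \binom{14}{11} = 364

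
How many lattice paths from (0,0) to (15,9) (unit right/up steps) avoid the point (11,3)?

Total paths to (15,9): C(24,9) = 1307504.
Paths through (11,3): C(14,3) x C(10,6) = 76440.
Avoiding (11,3): 1307504 - 76440.

Final answer: 1231064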